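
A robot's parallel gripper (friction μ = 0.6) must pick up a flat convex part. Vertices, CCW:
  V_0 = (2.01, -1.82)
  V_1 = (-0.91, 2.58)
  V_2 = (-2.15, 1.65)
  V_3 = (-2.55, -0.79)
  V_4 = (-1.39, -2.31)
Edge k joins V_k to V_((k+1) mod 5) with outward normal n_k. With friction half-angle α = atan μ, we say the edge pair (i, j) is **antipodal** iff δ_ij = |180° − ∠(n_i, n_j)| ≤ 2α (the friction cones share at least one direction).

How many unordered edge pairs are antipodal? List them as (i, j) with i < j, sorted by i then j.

count = 3; pairs: (0,2), (0,3), (1,4)

α = atan 0.6 = 30.96°;  2α = 61.93°
n_0 = (+0.8332, +0.5530)
n_1 = (-0.6000, +0.8000)
n_2 = (-0.9868, +0.1618)
n_3 = (-0.7950, -0.6067)
n_4 = (+0.1426, -0.9898)
  (0,1): δ = 86.70°  ·
  (0,2): δ = 42.88°  ✓
  (0,3): δ = 3.78°  ✓
  (0,4): δ = 64.63°  ·
  (1,2): δ = 136.18°  ·
  (1,3): δ = 89.52°  ·
  (1,4): δ = 28.67°  ✓
  (2,3): δ = 133.34°  ·
  (2,4): δ = 72.49°  ·
  (3,4): δ = 119.15°  ·
antipodal pairs: 3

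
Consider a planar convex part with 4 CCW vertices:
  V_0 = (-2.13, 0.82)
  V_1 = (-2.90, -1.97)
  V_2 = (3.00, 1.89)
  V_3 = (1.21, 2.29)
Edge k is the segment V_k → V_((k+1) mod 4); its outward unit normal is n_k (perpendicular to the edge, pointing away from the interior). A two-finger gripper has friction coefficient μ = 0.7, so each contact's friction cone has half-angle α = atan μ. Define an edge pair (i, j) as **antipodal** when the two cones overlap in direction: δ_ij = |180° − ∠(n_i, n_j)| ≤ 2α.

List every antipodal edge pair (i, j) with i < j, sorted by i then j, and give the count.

count = 3; pairs: (0,1), (1,2), (1,3)

α = atan 0.7 = 34.99°;  2α = 69.98°
n_0 = (-0.9640, +0.2660)
n_1 = (+0.5475, -0.8368)
n_2 = (+0.2181, +0.9759)
n_3 = (-0.4028, +0.9153)
  (0,1): δ = 41.38°  ✓
  (0,2): δ = 92.83°  ·
  (0,3): δ = 129.18°  ·
  (1,2): δ = 45.79°  ✓
  (1,3): δ = 9.44°  ✓
  (2,3): δ = 143.65°  ·
antipodal pairs: 3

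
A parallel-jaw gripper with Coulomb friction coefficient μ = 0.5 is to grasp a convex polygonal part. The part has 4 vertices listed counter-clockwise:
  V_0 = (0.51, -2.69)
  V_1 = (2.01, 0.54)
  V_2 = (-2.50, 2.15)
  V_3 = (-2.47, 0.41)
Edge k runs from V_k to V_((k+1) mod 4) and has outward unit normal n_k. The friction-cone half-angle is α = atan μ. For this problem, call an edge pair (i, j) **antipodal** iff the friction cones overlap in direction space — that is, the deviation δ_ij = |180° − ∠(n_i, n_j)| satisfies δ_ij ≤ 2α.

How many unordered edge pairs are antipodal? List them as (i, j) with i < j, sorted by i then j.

α = atan 0.5 = 26.57°;  2α = 53.13°
n_0 = (+0.9070, -0.4212)
n_1 = (+0.3362, +0.9418)
n_2 = (-0.9999, -0.0172)
n_3 = (-0.7209, -0.6930)
  (0,1): δ = 84.74°  ·
  (0,2): δ = 25.90°  ✓
  (0,3): δ = 68.78°  ·
  (1,2): δ = 69.37°  ·
  (1,3): δ = 26.48°  ✓
  (2,3): δ = 137.12°  ·
antipodal pairs: 2

count = 2; pairs: (0,2), (1,3)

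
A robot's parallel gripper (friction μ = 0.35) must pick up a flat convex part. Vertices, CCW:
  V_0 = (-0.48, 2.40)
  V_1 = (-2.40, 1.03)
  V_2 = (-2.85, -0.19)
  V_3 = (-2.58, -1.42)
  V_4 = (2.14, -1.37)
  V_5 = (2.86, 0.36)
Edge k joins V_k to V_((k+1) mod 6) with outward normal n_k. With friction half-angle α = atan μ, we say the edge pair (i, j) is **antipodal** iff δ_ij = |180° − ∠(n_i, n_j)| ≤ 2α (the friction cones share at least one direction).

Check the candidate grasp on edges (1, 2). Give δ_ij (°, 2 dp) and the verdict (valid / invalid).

α = atan 0.35 = 19.29°;  2α = 38.58°
edge 1: e_1 = (-0.45, -1.22);  n_1 = (-0.9382, +0.3461)
edge 2: e_2 = (+0.27, -1.23);  n_2 = (-0.9767, -0.2144)
∠(n_1, n_2) = 32.63°
δ = |180° − 32.63°| = 147.37°
147.37° > 2α = 38.58°  →  invalid

δ = 147.37°, invalid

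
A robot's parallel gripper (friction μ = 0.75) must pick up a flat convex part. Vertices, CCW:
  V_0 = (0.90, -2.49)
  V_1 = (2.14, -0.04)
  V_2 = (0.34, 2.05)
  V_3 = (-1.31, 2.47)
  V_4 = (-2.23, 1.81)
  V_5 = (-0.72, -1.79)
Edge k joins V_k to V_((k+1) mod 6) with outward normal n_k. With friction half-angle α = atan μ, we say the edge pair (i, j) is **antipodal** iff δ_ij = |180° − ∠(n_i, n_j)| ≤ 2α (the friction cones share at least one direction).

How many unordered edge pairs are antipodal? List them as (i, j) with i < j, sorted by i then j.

count = 7; pairs: (0,3), (0,4), (1,4), (1,5), (2,4), (2,5), (3,5)

α = atan 0.75 = 36.87°;  2α = 73.74°
n_0 = (+0.8922, -0.4516)
n_1 = (+0.7577, +0.6526)
n_2 = (+0.2467, +0.9691)
n_3 = (-0.5829, +0.8125)
n_4 = (-0.9222, -0.3868)
n_5 = (-0.3967, -0.9180)
  (0,1): δ = 112.42°  ·
  (0,2): δ = 77.44°  ·
  (0,3): δ = 27.50°  ✓
  (0,4): δ = 49.60°  ✓
  (0,5): δ = 93.48°  ·
  (1,2): δ = 145.02°  ·
  (1,3): δ = 95.08°  ·
  (1,4): δ = 17.98°  ✓
  (1,5): δ = 25.89°  ✓
  (2,3): δ = 130.06°  ·
  (2,4): δ = 52.96°  ✓
  (2,5): δ = 9.09°  ✓
  (3,4): δ = 102.90°  ·
  (3,5): δ = 59.02°  ✓
  (4,5): δ = 136.12°  ·
antipodal pairs: 7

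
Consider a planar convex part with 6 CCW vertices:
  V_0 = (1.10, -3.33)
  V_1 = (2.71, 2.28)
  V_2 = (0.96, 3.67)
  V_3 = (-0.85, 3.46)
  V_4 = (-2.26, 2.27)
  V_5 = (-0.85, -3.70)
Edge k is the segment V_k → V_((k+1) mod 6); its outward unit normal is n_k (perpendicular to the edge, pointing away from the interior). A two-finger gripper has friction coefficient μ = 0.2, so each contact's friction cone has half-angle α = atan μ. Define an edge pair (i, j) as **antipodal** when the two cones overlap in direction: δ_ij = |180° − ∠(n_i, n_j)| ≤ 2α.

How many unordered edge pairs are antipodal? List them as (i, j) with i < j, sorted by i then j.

α = atan 0.2 = 11.31°;  2α = 22.62°
n_0 = (+0.9612, -0.2759)
n_1 = (+0.6220, +0.7830)
n_2 = (-0.1152, +0.9933)
n_3 = (-0.6450, +0.7642)
n_4 = (-0.9732, -0.2299)
n_5 = (+0.1864, -0.9825)
  (0,1): δ = 112.45°  ·
  (0,2): δ = 67.37°  ·
  (0,3): δ = 33.82°  ·
  (0,4): δ = 29.30°  ·
  (0,5): δ = 116.76°  ·
  (1,2): δ = 134.92°  ·
  (1,3): δ = 101.38°  ·
  (1,4): δ = 38.25°  ·
  (1,5): δ = 49.20°  ·
  (2,3): δ = 146.45°  ·
  (2,4): δ = 83.33°  ·
  (2,5): δ = 4.13°  ✓
  (3,4): δ = 116.87°  ·
  (3,5): δ = 29.42°  ·
  (4,5): δ = 92.54°  ·
antipodal pairs: 1

count = 1; pairs: (2,5)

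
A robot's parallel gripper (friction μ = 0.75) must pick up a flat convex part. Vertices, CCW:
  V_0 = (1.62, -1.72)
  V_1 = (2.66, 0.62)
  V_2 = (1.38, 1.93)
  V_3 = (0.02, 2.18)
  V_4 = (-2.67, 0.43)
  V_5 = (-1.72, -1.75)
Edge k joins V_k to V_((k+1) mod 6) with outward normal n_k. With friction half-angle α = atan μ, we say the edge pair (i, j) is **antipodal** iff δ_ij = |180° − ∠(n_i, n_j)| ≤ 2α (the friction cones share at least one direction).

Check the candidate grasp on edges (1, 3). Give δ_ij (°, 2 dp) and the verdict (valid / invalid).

α = atan 0.75 = 36.87°;  2α = 73.74°
edge 1: e_1 = (-1.28, +1.31);  n_1 = (+0.7152, +0.6989)
edge 3: e_3 = (-2.69, -1.75);  n_3 = (-0.5453, +0.8382)
∠(n_1, n_3) = 78.71°
δ = |180° − 78.71°| = 101.29°
101.29° > 2α = 73.74°  →  invalid

δ = 101.29°, invalid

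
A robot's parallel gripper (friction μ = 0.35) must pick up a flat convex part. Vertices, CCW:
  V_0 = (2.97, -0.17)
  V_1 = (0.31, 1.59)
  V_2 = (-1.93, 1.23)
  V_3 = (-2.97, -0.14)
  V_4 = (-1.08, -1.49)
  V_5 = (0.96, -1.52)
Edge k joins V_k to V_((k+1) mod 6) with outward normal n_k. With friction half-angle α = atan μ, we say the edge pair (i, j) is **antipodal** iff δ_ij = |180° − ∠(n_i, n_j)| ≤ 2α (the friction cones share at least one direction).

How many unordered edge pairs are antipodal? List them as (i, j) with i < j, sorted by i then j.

α = atan 0.35 = 19.29°;  2α = 38.58°
n_0 = (+0.5518, +0.8340)
n_1 = (-0.1587, +0.9873)
n_2 = (-0.7965, +0.6046)
n_3 = (-0.5812, -0.8137)
n_4 = (-0.0147, -0.9999)
n_5 = (+0.5576, -0.8301)
  (0,1): δ = 137.38°  ·
  (0,2): δ = 93.71°  ·
  (0,3): δ = 2.05°  ✓
  (0,4): δ = 32.65°  ✓
  (0,5): δ = 67.38°  ·
  (1,2): δ = 136.33°  ·
  (1,3): δ = 44.67°  ·
  (1,4): δ = 9.97°  ✓
  (1,5): δ = 24.76°  ✓
  (2,3): δ = 88.33°  ·
  (2,4): δ = 53.64°  ·
  (2,5): δ = 18.91°  ✓
  (3,4): δ = 145.30°  ·
  (3,5): δ = 110.58°  ·
  (4,5): δ = 145.27°  ·
antipodal pairs: 5

count = 5; pairs: (0,3), (0,4), (1,4), (1,5), (2,5)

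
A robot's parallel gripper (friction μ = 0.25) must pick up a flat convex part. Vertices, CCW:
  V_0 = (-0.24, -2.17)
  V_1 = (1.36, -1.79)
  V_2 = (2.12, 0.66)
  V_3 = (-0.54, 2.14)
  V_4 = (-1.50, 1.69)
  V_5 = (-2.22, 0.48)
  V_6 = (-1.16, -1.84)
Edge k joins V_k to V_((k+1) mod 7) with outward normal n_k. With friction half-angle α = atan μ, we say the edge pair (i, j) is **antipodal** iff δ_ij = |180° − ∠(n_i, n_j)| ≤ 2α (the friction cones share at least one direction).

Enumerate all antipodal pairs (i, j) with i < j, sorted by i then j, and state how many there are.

α = atan 0.25 = 14.04°;  2α = 28.07°
n_0 = (+0.2311, -0.9729)
n_1 = (+0.9551, -0.2963)
n_2 = (+0.4862, +0.8738)
n_3 = (-0.4244, +0.9055)
n_4 = (-0.8594, +0.5114)
n_5 = (-0.9096, -0.4156)
n_6 = (-0.3376, -0.9413)
  (0,1): δ = 120.59°  ·
  (0,2): δ = 42.45°  ·
  (0,3): δ = 11.75°  ✓
  (0,4): δ = 45.89°  ·
  (0,5): δ = 101.20°  ·
  (0,6): δ = 146.91°  ·
  (1,2): δ = 101.86°  ·
  (1,3): δ = 47.65°  ·
  (1,4): δ = 13.52°  ✓
  (1,5): δ = 41.79°  ·
  (1,6): δ = 87.50°  ·
  (2,3): δ = 125.79°  ·
  (2,4): δ = 91.66°  ·
  (2,5): δ = 36.35°  ·
  (2,6): δ = 9.36°  ✓
  (3,4): δ = 145.87°  ·
  (3,5): δ = 90.56°  ·
  (3,6): δ = 44.85°  ·
  (4,5): δ = 124.69°  ·
  (4,6): δ = 78.98°  ·
  (5,6): δ = 134.29°  ·
antipodal pairs: 3

count = 3; pairs: (0,3), (1,4), (2,6)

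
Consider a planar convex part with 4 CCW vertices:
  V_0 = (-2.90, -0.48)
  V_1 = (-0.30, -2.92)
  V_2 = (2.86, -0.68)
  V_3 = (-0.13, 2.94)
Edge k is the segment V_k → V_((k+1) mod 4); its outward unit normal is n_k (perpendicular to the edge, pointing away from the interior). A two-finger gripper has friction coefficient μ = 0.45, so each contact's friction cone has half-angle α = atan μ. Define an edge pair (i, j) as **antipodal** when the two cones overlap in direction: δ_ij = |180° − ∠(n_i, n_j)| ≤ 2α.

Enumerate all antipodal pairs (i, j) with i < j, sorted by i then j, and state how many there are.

α = atan 0.45 = 24.23°;  2α = 48.46°
n_0 = (-0.6843, -0.7292)
n_1 = (+0.5783, -0.8158)
n_2 = (+0.7710, +0.6368)
n_3 = (-0.7771, +0.6294)
  (0,1): δ = 101.49°  ·
  (0,2): δ = 7.26°  ✓
  (0,3): δ = 94.18°  ·
  (1,2): δ = 85.78°  ·
  (1,3): δ = 15.66°  ✓
  (2,3): δ = 78.56°  ·
antipodal pairs: 2

count = 2; pairs: (0,2), (1,3)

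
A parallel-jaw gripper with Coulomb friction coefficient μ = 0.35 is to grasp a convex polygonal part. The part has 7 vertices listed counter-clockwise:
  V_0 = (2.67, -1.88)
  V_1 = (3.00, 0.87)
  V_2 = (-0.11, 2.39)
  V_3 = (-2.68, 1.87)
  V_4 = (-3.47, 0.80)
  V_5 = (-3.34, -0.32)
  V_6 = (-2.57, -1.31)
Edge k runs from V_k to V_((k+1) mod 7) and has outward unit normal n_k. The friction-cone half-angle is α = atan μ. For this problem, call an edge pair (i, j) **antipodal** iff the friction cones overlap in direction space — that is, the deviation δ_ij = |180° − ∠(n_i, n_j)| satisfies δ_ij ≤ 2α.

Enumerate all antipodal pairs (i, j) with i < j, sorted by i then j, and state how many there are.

count = 5; pairs: (0,3), (0,4), (1,5), (1,6), (2,6)

α = atan 0.35 = 19.29°;  2α = 38.58°
n_0 = (+0.9929, -0.1191)
n_1 = (+0.4391, +0.8984)
n_2 = (-0.1983, +0.9801)
n_3 = (-0.8045, +0.5940)
n_4 = (-0.9933, -0.1153)
n_5 = (-0.7894, -0.6139)
n_6 = (-0.1081, -0.9941)
  (0,1): δ = 109.20°  ·
  (0,2): δ = 71.72°  ·
  (0,3): δ = 29.60°  ✓
  (0,4): δ = 13.46°  ✓
  (0,5): δ = 44.72°  ·
  (0,6): δ = 90.63°  ·
  (1,2): δ = 142.51°  ·
  (1,3): δ = 100.39°  ·
  (1,4): δ = 57.33°  ·
  (1,5): δ = 26.08°  ✓
  (1,6): δ = 19.84°  ✓
  (2,3): δ = 137.88°  ·
  (2,4): δ = 94.82°  ·
  (2,5): δ = 63.56°  ·
  (2,6): δ = 17.65°  ✓
  (3,4): δ = 136.94°  ·
  (3,5): δ = 105.69°  ·
  (3,6): δ = 59.77°  ·
  (4,5): δ = 148.75°  ·
  (4,6): δ = 102.83°  ·
  (5,6): δ = 134.08°  ·
antipodal pairs: 5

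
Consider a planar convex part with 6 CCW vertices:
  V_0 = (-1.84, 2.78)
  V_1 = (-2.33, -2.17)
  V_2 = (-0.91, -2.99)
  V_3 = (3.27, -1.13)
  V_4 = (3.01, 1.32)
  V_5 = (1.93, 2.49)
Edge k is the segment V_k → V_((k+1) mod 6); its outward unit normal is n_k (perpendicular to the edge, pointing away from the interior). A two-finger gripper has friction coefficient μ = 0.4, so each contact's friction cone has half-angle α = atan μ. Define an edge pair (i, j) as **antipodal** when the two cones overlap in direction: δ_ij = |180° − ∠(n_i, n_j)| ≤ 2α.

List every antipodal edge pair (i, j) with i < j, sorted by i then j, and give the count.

α = atan 0.4 = 21.80°;  2α = 43.60°
n_0 = (-0.9951, +0.0985)
n_1 = (-0.5001, -0.8660)
n_2 = (+0.4065, -0.9136)
n_3 = (+0.9944, +0.1055)
n_4 = (+0.7348, +0.6783)
n_5 = (+0.0767, +0.9971)
  (0,1): δ = 114.35°  ·
  (0,2): δ = 60.36°  ·
  (0,3): δ = 11.71°  ✓
  (0,4): δ = 48.36°  ·
  (0,5): δ = 91.25°  ·
  (1,2): δ = 126.01°  ·
  (1,3): δ = 53.94°  ·
  (1,4): δ = 17.29°  ✓
  (1,5): δ = 25.61°  ✓
  (2,3): δ = 107.93°  ·
  (2,4): δ = 71.28°  ·
  (2,5): δ = 28.39°  ✓
  (3,4): δ = 143.35°  ·
  (3,5): δ = 100.46°  ·
  (4,5): δ = 137.11°  ·
antipodal pairs: 4

count = 4; pairs: (0,3), (1,4), (1,5), (2,5)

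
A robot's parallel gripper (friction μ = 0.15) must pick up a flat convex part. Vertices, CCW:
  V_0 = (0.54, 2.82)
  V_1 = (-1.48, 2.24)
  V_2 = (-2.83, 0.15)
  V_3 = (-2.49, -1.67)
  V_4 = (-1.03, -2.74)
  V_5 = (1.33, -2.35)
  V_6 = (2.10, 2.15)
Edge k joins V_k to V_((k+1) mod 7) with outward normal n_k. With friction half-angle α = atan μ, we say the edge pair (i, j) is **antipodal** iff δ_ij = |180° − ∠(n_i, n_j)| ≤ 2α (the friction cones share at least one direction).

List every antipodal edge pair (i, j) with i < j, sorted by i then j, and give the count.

count = 2; pairs: (0,4), (3,6)

α = atan 0.15 = 8.53°;  2α = 17.06°
n_0 = (-0.2760, +0.9612)
n_1 = (-0.8400, +0.5426)
n_2 = (-0.9830, -0.1836)
n_3 = (-0.5911, -0.8066)
n_4 = (+0.1630, -0.9866)
n_5 = (+0.9857, -0.1687)
n_6 = (+0.3946, +0.9188)
  (0,1): δ = 138.88°  ·
  (0,2): δ = 95.44°  ·
  (0,3): δ = 52.26°  ·
  (0,4): δ = 6.64°  ✓
  (0,5): δ = 64.27°  ·
  (0,6): δ = 140.74°  ·
  (1,2): δ = 136.56°  ·
  (1,3): δ = 93.38°  ·
  (1,4): δ = 47.76°  ·
  (1,5): δ = 23.15°  ·
  (1,6): δ = 99.62°  ·
  (2,3): δ = 136.82°  ·
  (2,4): δ = 91.20°  ·
  (2,5): δ = 20.29°  ·
  (2,6): δ = 56.18°  ·
  (3,4): δ = 134.38°  ·
  (3,5): δ = 63.47°  ·
  (3,6): δ = 12.99°  ✓
  (4,5): δ = 109.09°  ·
  (4,6): δ = 32.63°  ·
  (5,6): δ = 103.53°  ·
antipodal pairs: 2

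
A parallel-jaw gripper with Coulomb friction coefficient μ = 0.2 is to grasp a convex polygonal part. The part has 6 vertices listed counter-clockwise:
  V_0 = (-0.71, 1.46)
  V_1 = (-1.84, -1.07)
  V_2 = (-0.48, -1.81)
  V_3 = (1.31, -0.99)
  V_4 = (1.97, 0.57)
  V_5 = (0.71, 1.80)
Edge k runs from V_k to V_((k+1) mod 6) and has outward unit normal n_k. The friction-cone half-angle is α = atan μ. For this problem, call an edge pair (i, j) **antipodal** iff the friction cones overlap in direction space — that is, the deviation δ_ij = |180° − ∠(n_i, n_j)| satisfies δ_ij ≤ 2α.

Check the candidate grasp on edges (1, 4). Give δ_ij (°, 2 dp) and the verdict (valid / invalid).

α = atan 0.2 = 11.31°;  2α = 22.62°
edge 1: e_1 = (+1.36, -0.74);  n_1 = (-0.4779, -0.8784)
edge 4: e_4 = (-1.26, +1.23);  n_4 = (+0.6985, +0.7156)
∠(n_1, n_4) = 164.24°
δ = |180° − 164.24°| = 15.76°
15.76° ≤ 2α = 22.62°  →  valid

δ = 15.76°, valid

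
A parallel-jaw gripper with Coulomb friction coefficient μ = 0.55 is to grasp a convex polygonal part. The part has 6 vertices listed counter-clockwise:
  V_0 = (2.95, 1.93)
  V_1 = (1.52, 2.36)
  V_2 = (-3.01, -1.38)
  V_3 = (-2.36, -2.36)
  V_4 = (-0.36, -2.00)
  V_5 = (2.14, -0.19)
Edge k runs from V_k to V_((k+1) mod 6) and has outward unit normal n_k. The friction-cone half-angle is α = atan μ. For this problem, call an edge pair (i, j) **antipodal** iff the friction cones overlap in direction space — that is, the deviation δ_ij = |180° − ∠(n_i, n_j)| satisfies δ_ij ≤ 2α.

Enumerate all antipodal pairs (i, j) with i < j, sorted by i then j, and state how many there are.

α = atan 0.55 = 28.81°;  2α = 57.62°
n_0 = (+0.2880, +0.9576)
n_1 = (-0.6367, +0.7711)
n_2 = (-0.8334, -0.5527)
n_3 = (+0.1772, -0.9842)
n_4 = (+0.5864, -0.8100)
n_5 = (+0.9341, -0.3569)
  (0,1): δ = 123.72°  ·
  (0,2): δ = 39.71°  ✓
  (0,3): δ = 26.94°  ✓
  (0,4): δ = 52.64°  ✓
  (0,5): δ = 85.83°  ·
  (1,2): δ = 95.99°  ·
  (1,3): δ = 29.34°  ✓
  (1,4): δ = 3.64°  ✓
  (1,5): δ = 29.55°  ✓
  (2,3): δ = 113.35°  ·
  (2,4): δ = 87.65°  ·
  (2,5): δ = 54.47°  ✓
  (3,4): δ = 154.30°  ·
  (3,5): δ = 121.11°  ·
  (4,5): δ = 146.82°  ·
antipodal pairs: 7

count = 7; pairs: (0,2), (0,3), (0,4), (1,3), (1,4), (1,5), (2,5)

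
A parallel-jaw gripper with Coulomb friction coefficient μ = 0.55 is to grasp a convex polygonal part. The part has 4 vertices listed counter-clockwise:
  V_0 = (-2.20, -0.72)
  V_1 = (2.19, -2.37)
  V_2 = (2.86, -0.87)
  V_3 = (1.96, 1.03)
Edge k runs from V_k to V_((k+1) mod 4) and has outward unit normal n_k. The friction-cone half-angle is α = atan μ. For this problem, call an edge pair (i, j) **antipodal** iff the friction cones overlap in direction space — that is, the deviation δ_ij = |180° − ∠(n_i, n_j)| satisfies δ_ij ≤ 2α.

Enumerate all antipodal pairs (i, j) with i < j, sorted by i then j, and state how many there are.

α = atan 0.55 = 28.81°;  2α = 57.62°
n_0 = (-0.3518, -0.9361)
n_1 = (+0.9131, -0.4078)
n_2 = (+0.9037, +0.4281)
n_3 = (-0.3878, +0.9218)
  (0,1): δ = 93.47°  ·
  (0,2): δ = 44.05°  ✓
  (0,3): δ = 43.41°  ✓
  (1,2): δ = 130.59°  ·
  (1,3): δ = 43.12°  ✓
  (2,3): δ = 92.53°  ·
antipodal pairs: 3

count = 3; pairs: (0,2), (0,3), (1,3)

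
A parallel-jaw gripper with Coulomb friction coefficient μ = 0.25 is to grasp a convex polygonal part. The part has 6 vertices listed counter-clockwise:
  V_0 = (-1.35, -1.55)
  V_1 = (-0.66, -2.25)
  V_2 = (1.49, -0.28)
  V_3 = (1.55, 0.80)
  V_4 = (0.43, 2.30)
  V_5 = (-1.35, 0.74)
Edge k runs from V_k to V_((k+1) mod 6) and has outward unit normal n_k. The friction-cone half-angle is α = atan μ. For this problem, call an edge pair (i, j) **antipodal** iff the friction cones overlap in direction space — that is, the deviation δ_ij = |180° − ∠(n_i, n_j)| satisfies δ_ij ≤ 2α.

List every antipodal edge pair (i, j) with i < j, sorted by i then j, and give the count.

count = 3; pairs: (0,3), (1,4), (2,5)

α = atan 0.25 = 14.04°;  2α = 28.07°
n_0 = (-0.7122, -0.7020)
n_1 = (+0.6756, -0.7373)
n_2 = (+0.9985, -0.0555)
n_3 = (+0.8013, +0.5983)
n_4 = (-0.6591, +0.7521)
n_5 = (-1.0000, -0.0000)
  (0,1): δ = 92.09°  ·
  (0,2): δ = 47.77°  ·
  (0,3): δ = 7.84°  ✓
  (0,4): δ = 86.64°  ·
  (0,5): δ = 135.41°  ·
  (1,2): δ = 135.68°  ·
  (1,3): δ = 95.75°  ·
  (1,4): δ = 1.27°  ✓
  (1,5): δ = 47.50°  ·
  (2,3): δ = 140.07°  ·
  (2,4): δ = 45.59°  ·
  (2,5): δ = 3.18°  ✓
  (3,4): δ = 85.52°  ·
  (3,5): δ = 36.75°  ·
  (4,5): δ = 131.23°  ·
antipodal pairs: 3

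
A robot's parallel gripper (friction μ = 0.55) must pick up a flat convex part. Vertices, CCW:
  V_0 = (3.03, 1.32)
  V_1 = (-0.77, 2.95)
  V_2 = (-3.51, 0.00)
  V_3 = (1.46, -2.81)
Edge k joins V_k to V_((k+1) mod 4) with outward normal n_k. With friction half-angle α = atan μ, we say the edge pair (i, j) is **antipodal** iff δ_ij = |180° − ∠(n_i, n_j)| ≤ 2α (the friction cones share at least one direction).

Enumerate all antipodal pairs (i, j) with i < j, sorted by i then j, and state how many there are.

α = atan 0.55 = 28.81°;  2α = 57.62°
n_0 = (+0.3942, +0.9190)
n_1 = (-0.7327, +0.6805)
n_2 = (-0.4922, -0.8705)
n_3 = (+0.9347, -0.3553)
  (0,1): δ = 109.67°  ·
  (0,2): δ = 6.27°  ✓
  (0,3): δ = 92.40°  ·
  (1,2): δ = 76.60°  ·
  (1,3): δ = 22.07°  ✓
  (2,3): δ = 81.33°  ·
antipodal pairs: 2

count = 2; pairs: (0,2), (1,3)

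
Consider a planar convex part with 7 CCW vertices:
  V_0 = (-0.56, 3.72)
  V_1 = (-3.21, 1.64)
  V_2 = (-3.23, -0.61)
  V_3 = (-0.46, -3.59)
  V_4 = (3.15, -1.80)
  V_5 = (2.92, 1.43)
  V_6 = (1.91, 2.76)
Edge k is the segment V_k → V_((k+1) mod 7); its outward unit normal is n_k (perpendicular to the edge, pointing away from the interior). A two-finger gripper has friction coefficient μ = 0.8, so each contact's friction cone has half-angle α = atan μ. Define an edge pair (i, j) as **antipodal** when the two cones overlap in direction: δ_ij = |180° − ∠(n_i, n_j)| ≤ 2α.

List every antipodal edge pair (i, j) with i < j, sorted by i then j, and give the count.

count = 10; pairs: (0,3), (0,4), (1,3), (1,4), (1,5), (1,6), (2,4), (2,5), (2,6), (3,6)

α = atan 0.8 = 38.66°;  2α = 77.32°
n_0 = (-0.6174, +0.7866)
n_1 = (-1.0000, +0.0089)
n_2 = (-0.7324, -0.6808)
n_3 = (+0.4442, -0.8959)
n_4 = (+0.9975, +0.0710)
n_5 = (+0.7964, +0.6048)
n_6 = (+0.3623, +0.9321)
  (0,1): δ = 128.64°  ·
  (0,2): δ = 85.22°  ·
  (0,3): δ = 11.75°  ✓
  (0,4): δ = 55.94°  ✓
  (0,5): δ = 89.08°  ·
  (0,6): δ = 120.63°  ·
  (1,2): δ = 136.58°  ·
  (1,3): δ = 63.12°  ✓
  (1,4): δ = 4.58°  ✓
  (1,5): δ = 37.72°  ✓
  (1,6): δ = 69.27°  ✓
  (2,3): δ = 106.53°  ·
  (2,4): δ = 38.84°  ✓
  (2,5): δ = 5.70°  ✓
  (2,6): δ = 25.85°  ✓
  (3,4): δ = 112.30°  ·
  (3,5): δ = 79.16°  ·
  (3,6): δ = 47.61°  ✓
  (4,5): δ = 146.86°  ·
  (4,6): δ = 115.31°  ·
  (5,6): δ = 148.45°  ·
antipodal pairs: 10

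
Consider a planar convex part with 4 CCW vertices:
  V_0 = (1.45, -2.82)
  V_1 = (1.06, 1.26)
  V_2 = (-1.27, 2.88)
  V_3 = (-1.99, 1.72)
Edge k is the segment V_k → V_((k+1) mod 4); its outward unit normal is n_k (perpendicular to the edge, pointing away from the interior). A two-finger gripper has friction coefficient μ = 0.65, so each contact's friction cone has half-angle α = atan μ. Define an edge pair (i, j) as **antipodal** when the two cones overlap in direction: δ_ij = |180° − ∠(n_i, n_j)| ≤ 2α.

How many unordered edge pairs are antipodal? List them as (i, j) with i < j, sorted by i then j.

α = atan 0.65 = 33.02°;  2α = 66.05°
n_0 = (+0.9955, +0.0952)
n_1 = (+0.5709, +0.8210)
n_2 = (-0.8496, +0.5274)
n_3 = (-0.7970, -0.6039)
  (0,1): δ = 130.27°  ·
  (0,2): δ = 37.29°  ✓
  (0,3): δ = 31.69°  ✓
  (1,2): δ = 87.02°  ·
  (1,3): δ = 18.04°  ✓
  (2,3): δ = 111.02°  ·
antipodal pairs: 3

count = 3; pairs: (0,2), (0,3), (1,3)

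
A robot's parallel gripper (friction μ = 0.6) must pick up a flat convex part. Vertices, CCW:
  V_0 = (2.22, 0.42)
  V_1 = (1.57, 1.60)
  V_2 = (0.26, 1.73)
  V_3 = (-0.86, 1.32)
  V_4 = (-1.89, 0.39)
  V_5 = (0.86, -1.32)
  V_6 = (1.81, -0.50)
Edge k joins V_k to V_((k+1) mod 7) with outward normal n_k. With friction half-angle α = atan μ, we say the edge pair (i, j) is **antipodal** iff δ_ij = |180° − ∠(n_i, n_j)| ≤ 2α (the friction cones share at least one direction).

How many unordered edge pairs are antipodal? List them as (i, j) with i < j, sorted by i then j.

α = atan 0.6 = 30.96°;  2α = 61.93°
n_0 = (+0.8759, +0.4825)
n_1 = (+0.0988, +0.9951)
n_2 = (-0.3438, +0.9391)
n_3 = (-0.6702, +0.7422)
n_4 = (-0.5281, -0.8492)
n_5 = (+0.6534, -0.7570)
n_6 = (+0.9134, -0.4071)
  (0,1): δ = 124.52°  ·
  (0,2): δ = 98.74°  ·
  (0,3): δ = 76.77°  ·
  (0,4): δ = 29.28°  ✓
  (0,5): δ = 101.95°  ·
  (0,6): δ = 127.13°  ·
  (1,2): δ = 154.23°  ·
  (1,3): δ = 132.25°  ·
  (1,4): δ = 26.21°  ✓
  (1,5): δ = 46.47°  ✓
  (1,6): δ = 71.65°  ·
  (2,3): δ = 158.03°  ·
  (2,4): δ = 51.98°  ✓
  (2,5): δ = 20.69°  ✓
  (2,6): δ = 45.87°  ✓
  (3,4): δ = 73.95°  ·
  (3,5): δ = 1.28°  ✓
  (3,6): δ = 23.90°  ✓
  (4,5): δ = 107.33°  ·
  (4,6): δ = 82.15°  ·
  (5,6): δ = 154.82°  ·
antipodal pairs: 8

count = 8; pairs: (0,4), (1,4), (1,5), (2,4), (2,5), (2,6), (3,5), (3,6)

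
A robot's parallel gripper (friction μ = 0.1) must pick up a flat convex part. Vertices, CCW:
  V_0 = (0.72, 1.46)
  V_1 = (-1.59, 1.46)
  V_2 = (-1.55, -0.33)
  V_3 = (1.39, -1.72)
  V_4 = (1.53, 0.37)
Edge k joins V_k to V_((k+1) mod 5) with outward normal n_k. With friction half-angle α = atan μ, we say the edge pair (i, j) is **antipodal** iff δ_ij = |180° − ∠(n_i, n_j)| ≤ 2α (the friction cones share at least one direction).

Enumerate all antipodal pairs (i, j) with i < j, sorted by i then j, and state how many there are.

α = atan 0.1 = 5.71°;  2α = 11.42°
n_0 = (+0.0000, +1.0000)
n_1 = (-0.9998, -0.0223)
n_2 = (-0.4274, -0.9041)
n_3 = (+0.9978, -0.0668)
n_4 = (+0.8026, +0.5965)
  (0,1): δ = 88.72°  ·
  (0,2): δ = 25.30°  ·
  (0,3): δ = 86.17°  ·
  (0,4): δ = 126.62°  ·
  (1,2): δ = 116.58°  ·
  (1,3): δ = 5.11°  ✓
  (1,4): δ = 35.34°  ·
  (2,3): δ = 68.53°  ·
  (2,4): δ = 28.08°  ·
  (3,4): δ = 139.55°  ·
antipodal pairs: 1

count = 1; pairs: (1,3)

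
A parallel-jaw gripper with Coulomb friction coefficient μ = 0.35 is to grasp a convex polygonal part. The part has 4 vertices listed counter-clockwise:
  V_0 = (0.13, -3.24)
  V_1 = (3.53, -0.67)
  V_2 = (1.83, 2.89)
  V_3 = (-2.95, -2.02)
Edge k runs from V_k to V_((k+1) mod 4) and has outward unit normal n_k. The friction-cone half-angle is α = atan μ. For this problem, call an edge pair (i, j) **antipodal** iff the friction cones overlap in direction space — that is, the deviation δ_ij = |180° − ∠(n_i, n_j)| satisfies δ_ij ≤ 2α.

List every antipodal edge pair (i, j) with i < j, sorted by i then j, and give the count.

α = atan 0.35 = 19.29°;  2α = 38.58°
n_0 = (+0.6030, -0.7977)
n_1 = (+0.9024, +0.4309)
n_2 = (-0.7165, +0.6976)
n_3 = (-0.3683, -0.9297)
  (0,1): δ = 101.56°  ·
  (0,2): δ = 8.68°  ✓
  (0,3): δ = 121.31°  ·
  (1,2): δ = 69.76°  ·
  (1,3): δ = 42.87°  ·
  (2,3): δ = 67.38°  ·
antipodal pairs: 1

count = 1; pairs: (0,2)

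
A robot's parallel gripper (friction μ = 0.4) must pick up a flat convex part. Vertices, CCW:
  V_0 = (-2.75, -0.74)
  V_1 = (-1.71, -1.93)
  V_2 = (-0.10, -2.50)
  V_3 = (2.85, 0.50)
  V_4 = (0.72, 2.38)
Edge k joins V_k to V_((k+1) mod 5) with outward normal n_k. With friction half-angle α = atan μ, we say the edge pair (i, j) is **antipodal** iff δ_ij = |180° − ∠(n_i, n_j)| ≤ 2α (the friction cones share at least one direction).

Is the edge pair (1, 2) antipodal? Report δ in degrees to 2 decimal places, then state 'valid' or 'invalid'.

α = atan 0.4 = 21.80°;  2α = 43.60°
edge 1: e_1 = (+1.61, -0.57);  n_1 = (-0.3337, -0.9427)
edge 2: e_2 = (+2.95, +3.00);  n_2 = (+0.7130, -0.7011)
∠(n_1, n_2) = 64.98°
δ = |180° − 64.98°| = 115.02°
115.02° > 2α = 43.60°  →  invalid

δ = 115.02°, invalid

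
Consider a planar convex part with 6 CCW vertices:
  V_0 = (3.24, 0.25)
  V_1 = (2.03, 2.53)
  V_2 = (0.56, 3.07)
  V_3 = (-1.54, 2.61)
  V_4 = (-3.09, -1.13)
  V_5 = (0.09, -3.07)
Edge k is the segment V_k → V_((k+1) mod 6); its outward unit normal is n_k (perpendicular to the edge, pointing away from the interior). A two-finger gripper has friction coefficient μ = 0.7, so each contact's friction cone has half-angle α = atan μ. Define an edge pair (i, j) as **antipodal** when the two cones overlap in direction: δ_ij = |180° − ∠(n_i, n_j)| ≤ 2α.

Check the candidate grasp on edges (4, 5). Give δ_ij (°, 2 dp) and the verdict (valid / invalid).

α = atan 0.7 = 34.99°;  2α = 69.98°
edge 4: e_4 = (+3.18, -1.94);  n_4 = (-0.5208, -0.8537)
edge 5: e_5 = (+3.15, +3.32);  n_5 = (+0.7254, -0.6883)
∠(n_4, n_5) = 77.89°
δ = |180° − 77.89°| = 102.11°
102.11° > 2α = 69.98°  →  invalid

δ = 102.11°, invalid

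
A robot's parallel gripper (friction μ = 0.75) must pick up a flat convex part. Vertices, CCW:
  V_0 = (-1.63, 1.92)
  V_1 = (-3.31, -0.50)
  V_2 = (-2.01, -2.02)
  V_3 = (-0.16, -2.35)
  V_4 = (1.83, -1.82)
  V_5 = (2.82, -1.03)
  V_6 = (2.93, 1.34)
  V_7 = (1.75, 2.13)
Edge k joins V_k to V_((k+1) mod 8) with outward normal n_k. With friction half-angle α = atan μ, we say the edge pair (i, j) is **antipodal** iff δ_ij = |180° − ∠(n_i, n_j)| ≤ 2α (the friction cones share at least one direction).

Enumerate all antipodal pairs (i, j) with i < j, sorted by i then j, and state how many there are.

count = 13; pairs: (0,2), (0,3), (0,4), (0,5), (1,5), (1,6), (1,7), (2,6), (2,7), (3,6), (3,7), (4,6), (4,7)

α = atan 0.75 = 36.87°;  2α = 73.74°
n_0 = (-0.8215, +0.5703)
n_1 = (-0.7600, -0.6500)
n_2 = (-0.1756, -0.9845)
n_3 = (+0.2574, -0.9663)
n_4 = (+0.6237, -0.7816)
n_5 = (+0.9989, -0.0464)
n_6 = (+0.5563, +0.8310)
n_7 = (-0.0620, +0.9981)
  (0,1): δ = 104.69°  ·
  (0,2): δ = 65.34°  ✓
  (0,3): δ = 40.32°  ✓
  (0,4): δ = 16.64°  ✓
  (0,5): δ = 32.11°  ✓
  (0,6): δ = 90.97°  ·
  (0,7): δ = 128.32°  ·
  (1,2): δ = 140.65°  ·
  (1,3): δ = 115.63°  ·
  (1,4): δ = 91.95°  ·
  (1,5): δ = 43.20°  ✓
  (1,6): δ = 15.66°  ✓
  (1,7): δ = 53.02°  ✓
  (2,3): δ = 154.97°  ·
  (2,4): δ = 131.30°  ·
  (2,5): δ = 82.54°  ·
  (2,6): δ = 23.69°  ✓
  (2,7): δ = 13.67°  ✓
  (3,4): δ = 156.32°  ·
  (3,5): δ = 107.57°  ·
  (3,6): δ = 48.72°  ✓
  (3,7): δ = 11.36°  ✓
  (4,5): δ = 131.25°  ·
  (4,6): δ = 72.39°  ✓
  (4,7): δ = 35.03°  ✓
  (5,6): δ = 121.14°  ·
  (5,7): δ = 83.79°  ·
  (6,7): δ = 142.64°  ·
antipodal pairs: 13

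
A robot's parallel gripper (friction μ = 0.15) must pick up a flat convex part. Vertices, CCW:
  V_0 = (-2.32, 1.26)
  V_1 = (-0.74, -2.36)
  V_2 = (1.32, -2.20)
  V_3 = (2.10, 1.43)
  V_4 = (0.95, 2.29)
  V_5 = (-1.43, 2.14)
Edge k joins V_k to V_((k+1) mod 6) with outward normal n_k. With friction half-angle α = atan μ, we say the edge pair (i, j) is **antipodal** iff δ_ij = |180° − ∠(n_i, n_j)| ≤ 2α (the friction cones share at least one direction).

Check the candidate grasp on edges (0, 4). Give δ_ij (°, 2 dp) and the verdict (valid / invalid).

α = atan 0.15 = 8.53°;  2α = 17.06°
edge 0: e_0 = (+1.58, -3.62);  n_0 = (-0.9165, -0.4000)
edge 4: e_4 = (-2.38, -0.15);  n_4 = (-0.0629, +0.9980)
∠(n_0, n_4) = 109.97°
δ = |180° − 109.97°| = 70.03°
70.03° > 2α = 17.06°  →  invalid

δ = 70.03°, invalid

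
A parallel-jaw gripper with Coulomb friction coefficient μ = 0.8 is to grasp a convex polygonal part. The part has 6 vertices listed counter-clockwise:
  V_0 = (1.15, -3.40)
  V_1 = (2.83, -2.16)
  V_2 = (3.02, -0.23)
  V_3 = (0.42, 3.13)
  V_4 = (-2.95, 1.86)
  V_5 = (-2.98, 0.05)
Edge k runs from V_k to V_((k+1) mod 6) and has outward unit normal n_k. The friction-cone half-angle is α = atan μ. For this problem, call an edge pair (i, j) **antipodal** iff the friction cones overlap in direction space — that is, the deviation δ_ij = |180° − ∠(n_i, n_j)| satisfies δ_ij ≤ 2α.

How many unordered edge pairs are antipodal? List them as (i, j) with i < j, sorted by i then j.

count = 8; pairs: (0,3), (0,4), (1,3), (1,4), (1,5), (2,4), (2,5), (3,5)

α = atan 0.8 = 38.66°;  2α = 77.32°
n_0 = (+0.5939, -0.8046)
n_1 = (+0.9952, -0.0980)
n_2 = (+0.7909, +0.6120)
n_3 = (-0.3526, +0.9358)
n_4 = (-0.9999, +0.0166)
n_5 = (-0.6411, -0.7675)
  (0,1): δ = 132.05°  ·
  (0,2): δ = 88.70°  ·
  (0,3): δ = 15.78°  ✓
  (0,4): δ = 52.62°  ✓
  (0,5): δ = 103.70°  ·
  (1,2): δ = 136.64°  ·
  (1,3): δ = 63.73°  ✓
  (1,4): δ = 4.67°  ✓
  (1,5): δ = 55.75°  ✓
  (2,3): δ = 107.08°  ·
  (2,4): δ = 38.68°  ✓
  (2,5): δ = 12.39°  ✓
  (3,4): δ = 111.60°  ·
  (3,5): δ = 60.52°  ✓
  (4,5): δ = 128.92°  ·
antipodal pairs: 8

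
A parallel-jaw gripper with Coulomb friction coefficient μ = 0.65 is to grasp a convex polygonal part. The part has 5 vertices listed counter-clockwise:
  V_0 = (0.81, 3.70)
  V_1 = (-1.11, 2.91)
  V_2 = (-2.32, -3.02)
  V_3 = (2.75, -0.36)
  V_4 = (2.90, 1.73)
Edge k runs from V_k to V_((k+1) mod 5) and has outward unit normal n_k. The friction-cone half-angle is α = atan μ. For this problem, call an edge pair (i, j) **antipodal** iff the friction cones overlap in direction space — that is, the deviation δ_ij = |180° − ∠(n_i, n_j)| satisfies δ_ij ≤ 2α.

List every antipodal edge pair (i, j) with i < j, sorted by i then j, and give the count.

count = 5; pairs: (0,2), (0,3), (1,2), (1,3), (1,4)

α = atan 0.65 = 33.02°;  2α = 66.05°
n_0 = (-0.3805, +0.9248)
n_1 = (-0.9798, +0.1999)
n_2 = (+0.4646, -0.8855)
n_3 = (+0.9974, -0.0716)
n_4 = (+0.6859, +0.7277)
  (0,1): δ = 123.90°  ·
  (0,2): δ = 5.32°  ✓
  (0,3): δ = 63.53°  ✓
  (0,4): δ = 114.33°  ·
  (1,2): δ = 50.78°  ✓
  (1,3): δ = 7.43°  ✓
  (1,4): δ = 58.23°  ✓
  (2,3): δ = 121.79°  ·
  (2,4): δ = 70.99°  ·
  (3,4): δ = 129.20°  ·
antipodal pairs: 5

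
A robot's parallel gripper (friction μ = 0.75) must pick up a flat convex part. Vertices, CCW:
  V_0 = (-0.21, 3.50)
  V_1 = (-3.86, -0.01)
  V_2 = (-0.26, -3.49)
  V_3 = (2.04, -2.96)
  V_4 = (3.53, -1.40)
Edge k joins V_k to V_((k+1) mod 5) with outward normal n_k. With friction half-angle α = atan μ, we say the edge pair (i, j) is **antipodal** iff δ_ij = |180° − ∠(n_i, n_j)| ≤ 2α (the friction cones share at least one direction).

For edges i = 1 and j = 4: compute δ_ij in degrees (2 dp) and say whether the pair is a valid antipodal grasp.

α = atan 0.75 = 36.87°;  2α = 73.74°
edge 1: e_1 = (+3.60, -3.48);  n_1 = (-0.6950, -0.7190)
edge 4: e_4 = (-3.74, +4.90);  n_4 = (+0.7949, +0.6067)
∠(n_1, n_4) = 171.38°
δ = |180° − 171.38°| = 8.62°
8.62° ≤ 2α = 73.74°  →  valid

δ = 8.62°, valid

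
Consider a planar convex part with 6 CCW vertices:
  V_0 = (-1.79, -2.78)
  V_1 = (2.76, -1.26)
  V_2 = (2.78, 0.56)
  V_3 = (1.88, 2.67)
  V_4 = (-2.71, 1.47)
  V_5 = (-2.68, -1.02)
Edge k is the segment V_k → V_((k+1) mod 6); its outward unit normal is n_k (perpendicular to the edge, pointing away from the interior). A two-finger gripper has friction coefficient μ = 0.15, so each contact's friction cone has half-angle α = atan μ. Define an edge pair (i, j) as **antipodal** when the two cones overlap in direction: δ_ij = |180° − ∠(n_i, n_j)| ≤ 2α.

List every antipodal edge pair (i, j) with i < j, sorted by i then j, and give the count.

α = atan 0.15 = 8.53°;  2α = 17.06°
n_0 = (+0.3169, -0.9485)
n_1 = (+0.9999, -0.0110)
n_2 = (+0.9198, +0.3923)
n_3 = (-0.2529, +0.9675)
n_4 = (-0.9999, -0.0120)
n_5 = (-0.8924, -0.4513)
  (0,1): δ = 109.10°  ·
  (0,2): δ = 85.37°  ·
  (0,3): δ = 3.82°  ✓
  (0,4): δ = 72.22°  ·
  (0,5): δ = 98.35°  ·
  (1,2): δ = 156.27°  ·
  (1,3): δ = 74.72°  ·
  (1,4): δ = 1.32°  ✓
  (1,5): δ = 27.45°  ·
  (2,3): δ = 98.45°  ·
  (2,4): δ = 22.41°  ·
  (2,5): δ = 3.72°  ✓
  (3,4): δ = 103.96°  ·
  (3,5): δ = 77.83°  ·
  (4,5): δ = 153.87°  ·
antipodal pairs: 3

count = 3; pairs: (0,3), (1,4), (2,5)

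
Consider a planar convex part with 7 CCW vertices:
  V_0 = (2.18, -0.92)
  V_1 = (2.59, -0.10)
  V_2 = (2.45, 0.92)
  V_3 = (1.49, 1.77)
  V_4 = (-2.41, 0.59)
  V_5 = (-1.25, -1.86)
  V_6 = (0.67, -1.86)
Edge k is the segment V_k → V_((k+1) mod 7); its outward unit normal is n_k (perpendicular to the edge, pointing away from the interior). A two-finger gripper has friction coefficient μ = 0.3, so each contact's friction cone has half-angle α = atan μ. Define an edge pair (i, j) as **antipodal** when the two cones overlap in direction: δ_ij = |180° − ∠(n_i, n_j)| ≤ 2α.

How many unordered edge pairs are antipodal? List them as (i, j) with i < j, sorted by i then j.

α = atan 0.3 = 16.70°;  2α = 33.40°
n_0 = (+0.8944, -0.4472)
n_1 = (+0.9907, +0.1360)
n_2 = (+0.6629, +0.7487)
n_3 = (-0.2896, +0.9571)
n_4 = (-0.9038, -0.4279)
n_5 = (+0.0000, -1.0000)
n_6 = (+0.5285, -0.8489)
  (0,1): δ = 145.62°  ·
  (0,2): δ = 104.96°  ·
  (0,3): δ = 46.60°  ·
  (0,4): δ = 51.90°  ·
  (0,5): δ = 116.57°  ·
  (0,6): δ = 148.47°  ·
  (1,2): δ = 139.34°  ·
  (1,3): δ = 80.98°  ·
  (1,4): δ = 17.52°  ✓
  (1,5): δ = 82.18°  ·
  (1,6): δ = 114.09°  ·
  (2,3): δ = 121.64°  ·
  (2,4): δ = 23.14°  ✓
  (2,5): δ = 41.52°  ·
  (2,6): δ = 73.43°  ·
  (3,4): δ = 81.50°  ·
  (3,5): δ = 16.83°  ✓
  (3,6): δ = 15.07°  ✓
  (4,5): δ = 115.34°  ·
  (4,6): δ = 83.43°  ·
  (5,6): δ = 148.10°  ·
antipodal pairs: 4

count = 4; pairs: (1,4), (2,4), (3,5), (3,6)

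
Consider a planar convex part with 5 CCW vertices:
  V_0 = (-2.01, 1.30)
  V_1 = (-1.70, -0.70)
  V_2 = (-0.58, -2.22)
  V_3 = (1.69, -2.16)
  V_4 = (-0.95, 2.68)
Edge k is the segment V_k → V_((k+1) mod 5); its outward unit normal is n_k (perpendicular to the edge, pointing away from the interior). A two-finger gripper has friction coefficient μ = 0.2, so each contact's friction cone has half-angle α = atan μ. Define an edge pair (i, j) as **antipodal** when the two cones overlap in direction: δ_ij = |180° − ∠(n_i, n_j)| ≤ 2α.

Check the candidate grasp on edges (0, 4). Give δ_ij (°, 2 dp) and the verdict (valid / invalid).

δ = 133.66°, invalid

α = atan 0.2 = 11.31°;  2α = 22.62°
edge 0: e_0 = (+0.31, -2.00);  n_0 = (-0.9882, -0.1532)
edge 4: e_4 = (-1.06, -1.38);  n_4 = (-0.7931, +0.6092)
∠(n_0, n_4) = 46.34°
δ = |180° − 46.34°| = 133.66°
133.66° > 2α = 22.62°  →  invalid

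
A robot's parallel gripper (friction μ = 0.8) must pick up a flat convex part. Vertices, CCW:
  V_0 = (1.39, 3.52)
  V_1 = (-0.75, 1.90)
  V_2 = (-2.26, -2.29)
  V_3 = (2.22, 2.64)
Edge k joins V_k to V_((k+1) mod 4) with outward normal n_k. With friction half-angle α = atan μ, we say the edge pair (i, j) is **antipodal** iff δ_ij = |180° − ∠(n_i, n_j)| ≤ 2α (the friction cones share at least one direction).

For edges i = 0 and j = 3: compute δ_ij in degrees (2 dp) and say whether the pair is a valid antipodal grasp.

α = atan 0.8 = 38.66°;  2α = 77.32°
edge 0: e_0 = (-2.14, -1.62);  n_0 = (-0.6036, +0.7973)
edge 3: e_3 = (-0.83, +0.88);  n_3 = (+0.7275, +0.6861)
∠(n_0, n_3) = 83.80°
δ = |180° − 83.80°| = 96.20°
96.20° > 2α = 77.32°  →  invalid

δ = 96.20°, invalid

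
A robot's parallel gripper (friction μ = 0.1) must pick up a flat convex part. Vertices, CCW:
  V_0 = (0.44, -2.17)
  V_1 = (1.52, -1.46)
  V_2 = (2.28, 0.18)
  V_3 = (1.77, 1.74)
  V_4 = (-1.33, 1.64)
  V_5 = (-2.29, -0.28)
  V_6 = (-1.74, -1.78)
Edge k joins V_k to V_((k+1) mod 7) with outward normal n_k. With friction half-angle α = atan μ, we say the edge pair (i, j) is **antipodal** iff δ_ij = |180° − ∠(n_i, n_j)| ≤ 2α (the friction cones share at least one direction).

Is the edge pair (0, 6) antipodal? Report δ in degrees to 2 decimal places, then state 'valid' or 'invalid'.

δ = 136.54°, invalid

α = atan 0.1 = 5.71°;  2α = 11.42°
edge 0: e_0 = (+1.08, +0.71);  n_0 = (+0.5493, -0.8356)
edge 6: e_6 = (+2.18, -0.39);  n_6 = (-0.1761, -0.9844)
∠(n_0, n_6) = 43.46°
δ = |180° − 43.46°| = 136.54°
136.54° > 2α = 11.42°  →  invalid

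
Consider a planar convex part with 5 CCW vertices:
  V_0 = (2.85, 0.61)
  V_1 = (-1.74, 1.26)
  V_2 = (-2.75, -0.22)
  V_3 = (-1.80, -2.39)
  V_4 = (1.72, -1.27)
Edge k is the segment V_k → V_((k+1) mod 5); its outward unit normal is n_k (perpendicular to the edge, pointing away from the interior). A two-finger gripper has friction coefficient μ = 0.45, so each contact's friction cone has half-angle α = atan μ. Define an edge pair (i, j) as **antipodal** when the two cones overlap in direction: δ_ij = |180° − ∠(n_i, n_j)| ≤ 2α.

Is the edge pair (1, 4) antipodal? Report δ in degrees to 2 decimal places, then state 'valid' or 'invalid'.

α = atan 0.45 = 24.23°;  2α = 48.46°
edge 1: e_1 = (-1.01, -1.48);  n_1 = (-0.8260, +0.5637)
edge 4: e_4 = (+1.13, +1.88);  n_4 = (+0.8571, -0.5152)
∠(n_1, n_4) = 176.70°
δ = |180° − 176.70°| = 3.30°
3.30° ≤ 2α = 48.46°  →  valid

δ = 3.30°, valid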